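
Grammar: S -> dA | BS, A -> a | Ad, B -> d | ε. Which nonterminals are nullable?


A nonterminal is nullable iff some alternative derives ε (directly, or every symbol in it is nullable)
Nullable: {B}


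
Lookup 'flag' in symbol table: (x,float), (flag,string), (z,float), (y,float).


Lookup 'flag' → type string


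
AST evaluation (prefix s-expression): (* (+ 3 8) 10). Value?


Evaluate inner: (+ 3 8) = 11
Evaluate root: (* 11 10) = 110
Result: 110


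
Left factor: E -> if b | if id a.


Common prefix: 'if'
Factored: E -> if E', E' -> b | id a


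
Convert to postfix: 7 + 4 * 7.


* has higher precedence, evaluate 4*7 first
Postfix: 7 4 7 * +


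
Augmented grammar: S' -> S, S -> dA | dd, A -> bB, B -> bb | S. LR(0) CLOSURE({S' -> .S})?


Start: S' -> .S
For each item with dot before a nonterminal B, add B -> .γ for every B-production
Closure: [S' -> .S, S -> .dA, S -> .dd]


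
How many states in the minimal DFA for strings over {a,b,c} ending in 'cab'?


Track the longest suffix of input matching a prefix of 'cab': 4 classes (prefixes of length 0..3)
Minimal DFA: 4 states


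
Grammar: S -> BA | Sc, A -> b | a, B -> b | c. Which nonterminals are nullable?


A nonterminal is nullable iff some alternative derives ε (directly, or every symbol in it is nullable)
Nullable: {}


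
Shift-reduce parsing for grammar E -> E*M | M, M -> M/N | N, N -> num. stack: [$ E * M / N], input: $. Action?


handle 'M/N' on top
Action: reduce (M -> M/N)


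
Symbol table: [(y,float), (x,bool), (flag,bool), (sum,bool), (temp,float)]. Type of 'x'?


Lookup 'x' → type bool


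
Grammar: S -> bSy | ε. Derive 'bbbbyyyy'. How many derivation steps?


Derivation: S => bSy => bbSyy => bbbSyyy => bbbbSyyyy => bbbbyyyy
Steps: 5


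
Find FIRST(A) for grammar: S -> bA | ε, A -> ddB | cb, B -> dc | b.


Per alternative of A: FIRST(ddB) = {d}; FIRST(cb) = {c}
FIRST(A) = {c, d}


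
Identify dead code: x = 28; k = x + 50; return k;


x is read by k's definition; k is returned
No dead code


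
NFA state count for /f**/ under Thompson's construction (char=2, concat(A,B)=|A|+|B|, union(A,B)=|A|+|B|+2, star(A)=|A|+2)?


Syntax tree has 1 char leaf(s), 0 union(s), 2 star(s)
chars contribute 1×2 = 2; each union adds +2; each star adds +2
Total: 2 + 0 + 4 = 6 states


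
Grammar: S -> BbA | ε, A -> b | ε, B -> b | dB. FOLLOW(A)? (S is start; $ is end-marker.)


$ ∈ FOLLOW(S). For each A -> αBβ: add FIRST(β)\{ε} to FOLLOW(B); if β nullable, add FOLLOW(A).
FOLLOW(A) = {$}


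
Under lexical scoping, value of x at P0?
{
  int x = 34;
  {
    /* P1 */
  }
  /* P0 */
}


x declared in the same block as P0
x = 34


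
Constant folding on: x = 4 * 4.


4 * 4 = 16 at compile time
Optimized: x = 16


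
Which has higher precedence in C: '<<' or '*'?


'*' is multiplicative (level 10); '<<' is shift (level 8)
Higher level binds tighter
'*' has higher precedence than '<<'


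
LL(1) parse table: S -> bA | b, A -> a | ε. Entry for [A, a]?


For [A, a]: 'a' ∈ FIRST(a)
Entry: A -> a


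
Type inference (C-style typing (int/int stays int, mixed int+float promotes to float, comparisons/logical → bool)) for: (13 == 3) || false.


Operand types: bool || bool
Rule: logical operators take bool operands and yield bool
Result type: bool


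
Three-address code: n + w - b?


Break into single-operator statements:
t1 = n + w
t2 = t1 - b


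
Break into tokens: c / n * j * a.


Scan left to right, longest-match per lexeme
Tokens: ID(c), OP(/), ID(n), OP(*), ID(j), OP(*), ID(a)


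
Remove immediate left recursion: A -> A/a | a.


Left-recursive alternatives: A/a; non-recursive: a
Introduce A': A -> aA', A' -> /aA' | ε


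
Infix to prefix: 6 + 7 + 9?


left-to-right (same/higher precedence on left): tree is (+ (+ 6 7) 9)
Prefix: + + 6 7 9


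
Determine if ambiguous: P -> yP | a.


right-linear, alternatives start with distinct terminals 'y' vs 'a': unique leftmost derivation
Unambiguous


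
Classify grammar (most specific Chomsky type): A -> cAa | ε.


Single nonterminal LHS, but c^n a^n is not regular
Classification: Type 2 (Context-Free)


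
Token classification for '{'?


Pattern: delimiter/punctuation
Type: PUNCTUATION


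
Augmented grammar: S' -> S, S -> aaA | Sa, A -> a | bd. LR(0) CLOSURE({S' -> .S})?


Start: S' -> .S
For each item with dot before a nonterminal B, add B -> .γ for every B-production
Closure: [S' -> .S, S -> .aaA, S -> .Sa]


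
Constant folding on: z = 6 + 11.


6 + 11 = 17 at compile time
Optimized: z = 17


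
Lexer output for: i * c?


Scan left to right, longest-match per lexeme
Tokens: ID(i), OP(*), ID(c)


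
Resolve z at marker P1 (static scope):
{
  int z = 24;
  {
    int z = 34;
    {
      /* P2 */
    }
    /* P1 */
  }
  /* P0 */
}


z declared in the same block as P1
z = 34


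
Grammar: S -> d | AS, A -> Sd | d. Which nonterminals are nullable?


A nonterminal is nullable iff some alternative derives ε (directly, or every symbol in it is nullable)
Nullable: {}


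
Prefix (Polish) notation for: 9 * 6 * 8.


left-to-right (same/higher precedence on left): tree is (* (* 9 6) 8)
Prefix: * * 9 6 8


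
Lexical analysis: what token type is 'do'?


Pattern: reserved word
Type: KEYWORD


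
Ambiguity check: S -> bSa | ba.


balanced b^n…a^n: each string has a unique parse
Unambiguous


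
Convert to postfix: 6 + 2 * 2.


* has higher precedence, evaluate 2*2 first
Postfix: 6 2 2 * +


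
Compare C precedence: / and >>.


'/' is multiplicative (level 10); '>>' is shift (level 8)
Higher level binds tighter
'/' has higher precedence than '>>'


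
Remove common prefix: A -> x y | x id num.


Common prefix: 'x'
Factored: A -> x A', A' -> y | id num


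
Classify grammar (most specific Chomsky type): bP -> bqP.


LHS has context (more than one symbol) and |LHS| ≤ |RHS|
Classification: Type 1 (Context-Sensitive)


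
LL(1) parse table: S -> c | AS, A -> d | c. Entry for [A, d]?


For [A, d]: 'd' ∈ FIRST(d)
Entry: A -> d


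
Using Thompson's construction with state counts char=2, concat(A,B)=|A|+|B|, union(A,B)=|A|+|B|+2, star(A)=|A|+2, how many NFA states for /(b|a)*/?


Syntax tree has 2 char leaf(s), 1 union(s), 1 star(s)
chars contribute 2×2 = 4; each union adds +2; each star adds +2
Total: 4 + 2 + 2 = 8 states


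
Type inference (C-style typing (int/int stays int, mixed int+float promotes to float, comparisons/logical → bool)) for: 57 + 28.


Operand types: int + int
Rule: mixed int/float promotes to float; int/int stays int
Result type: int


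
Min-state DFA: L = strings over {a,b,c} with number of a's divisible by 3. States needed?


Track (count of a) mod 3: states 0..2, accept at 0
Minimal DFA: 3 states


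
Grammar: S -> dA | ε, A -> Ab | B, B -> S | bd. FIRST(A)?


Per alternative of A: FIRST(Ab) = {b, d}; FIRST(B) = {b, d, ε}
FIRST(A) = {b, d, ε}


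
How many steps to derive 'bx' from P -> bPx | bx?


Derivation: P => bx
Steps: 1


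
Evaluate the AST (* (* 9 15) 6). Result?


Evaluate inner: (* 9 15) = 135
Evaluate root: (* 135 6) = 810
Result: 810


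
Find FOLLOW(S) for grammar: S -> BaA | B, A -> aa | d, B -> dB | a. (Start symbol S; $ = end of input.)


$ ∈ FOLLOW(S). For each A -> αBβ: add FIRST(β)\{ε} to FOLLOW(B); if β nullable, add FOLLOW(A).
FOLLOW(S) = {$}


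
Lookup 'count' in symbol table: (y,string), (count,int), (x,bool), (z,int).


Lookup 'count' → type int


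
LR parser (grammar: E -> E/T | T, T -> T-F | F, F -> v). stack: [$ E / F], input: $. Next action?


'F' (not preceded by T-) is the handle for T -> F
Action: reduce (T -> F)


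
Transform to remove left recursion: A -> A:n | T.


Left-recursive alternatives: A:n; non-recursive: T
Introduce A': A -> TA', A' -> :nA' | ε


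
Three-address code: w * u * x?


Break into single-operator statements:
t1 = w * u
t2 = t1 * x


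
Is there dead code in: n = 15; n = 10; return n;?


first assignment to n is overwritten before any read
Dead: 'n = 15'


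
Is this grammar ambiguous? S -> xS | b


right-linear, alternatives start with distinct terminals 'x' vs 'b': unique leftmost derivation
Unambiguous


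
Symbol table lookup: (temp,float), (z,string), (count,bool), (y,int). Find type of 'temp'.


Lookup 'temp' → type float


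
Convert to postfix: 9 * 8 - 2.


Left to right (same or higher precedence on left)
Postfix: 9 8 * 2 -


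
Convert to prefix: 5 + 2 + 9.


left-to-right (same/higher precedence on left): tree is (+ (+ 5 2) 9)
Prefix: + + 5 2 9


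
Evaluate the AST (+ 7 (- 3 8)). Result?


Evaluate inner: (- 3 8) = -5
Evaluate root: (+ 7 -5) = 2
Result: 2


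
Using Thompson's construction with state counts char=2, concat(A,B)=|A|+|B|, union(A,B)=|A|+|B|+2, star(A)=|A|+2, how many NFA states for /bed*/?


Syntax tree has 3 char leaf(s), 0 union(s), 1 star(s)
chars contribute 3×2 = 6; each union adds +2; each star adds +2
Total: 6 + 0 + 2 = 8 states


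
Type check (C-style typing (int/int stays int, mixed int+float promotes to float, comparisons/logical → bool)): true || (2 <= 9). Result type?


Operand types: bool || bool
Rule: logical operators take bool operands and yield bool
Result type: bool


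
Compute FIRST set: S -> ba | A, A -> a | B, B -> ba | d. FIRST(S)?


Per alternative of S: FIRST(ba) = {b}; FIRST(A) = {a, b, d}
FIRST(S) = {a, b, d}


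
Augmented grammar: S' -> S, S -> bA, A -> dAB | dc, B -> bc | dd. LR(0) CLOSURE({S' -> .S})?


Start: S' -> .S
For each item with dot before a nonterminal B, add B -> .γ for every B-production
Closure: [S' -> .S, S -> .bA]


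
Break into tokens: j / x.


Scan left to right, longest-match per lexeme
Tokens: ID(j), OP(/), ID(x)


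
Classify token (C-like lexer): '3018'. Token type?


Pattern: digits only
Type: INTEGER_LITERAL


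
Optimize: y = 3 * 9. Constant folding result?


3 * 9 = 27 at compile time
Optimized: y = 27


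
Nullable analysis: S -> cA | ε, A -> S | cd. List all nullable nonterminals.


A nonterminal is nullable iff some alternative derives ε (directly, or every symbol in it is nullable)
Nullable: {A, S}


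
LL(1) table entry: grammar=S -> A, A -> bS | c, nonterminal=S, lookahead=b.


For [S, b]: 'b' ∈ FIRST(A)
Entry: S -> A


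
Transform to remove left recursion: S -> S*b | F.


Left-recursive alternatives: S*b; non-recursive: F
Introduce S': S -> FS', S' -> *bS' | ε


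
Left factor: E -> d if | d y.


Common prefix: 'd'
Factored: E -> d E', E' -> if | y


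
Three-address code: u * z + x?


Break into single-operator statements:
t1 = u * z
t2 = t1 + x


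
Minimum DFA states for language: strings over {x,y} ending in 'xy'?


Track the longest suffix of input matching a prefix of 'xy': 3 classes (prefixes of length 0..2)
Minimal DFA: 3 states


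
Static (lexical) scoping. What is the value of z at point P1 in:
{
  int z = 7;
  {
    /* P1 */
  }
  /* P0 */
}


P1's block does not declare z; resolves to the enclosing declaration at depth 0
z = 7


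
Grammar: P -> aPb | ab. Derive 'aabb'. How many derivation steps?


Derivation: P => aPb => aabb
Steps: 2


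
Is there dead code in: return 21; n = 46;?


statement follows a return and is unreachable
Dead: 'n = 46'


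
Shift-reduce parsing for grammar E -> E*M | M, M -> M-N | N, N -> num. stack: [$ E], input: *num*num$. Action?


shift '*' to continue E -> E*M
Action: shift


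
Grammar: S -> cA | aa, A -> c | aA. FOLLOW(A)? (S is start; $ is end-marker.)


$ ∈ FOLLOW(S). For each A -> αBβ: add FIRST(β)\{ε} to FOLLOW(B); if β nullable, add FOLLOW(A).
FOLLOW(A) = {$}


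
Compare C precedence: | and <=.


'<=' is relational (level 7); '|' is bitwise OR (level 3)
Higher level binds tighter
'<=' has higher precedence than '|'


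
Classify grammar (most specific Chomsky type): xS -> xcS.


LHS has context (more than one symbol) and |LHS| ≤ |RHS|
Classification: Type 1 (Context-Sensitive)


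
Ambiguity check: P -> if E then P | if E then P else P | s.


dangling else: 'if E then if E then s else s' parses two ways
Ambiguous


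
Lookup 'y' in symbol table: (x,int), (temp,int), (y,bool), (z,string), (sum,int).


Lookup 'y' → type bool


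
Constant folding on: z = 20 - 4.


20 - 4 = 16 at compile time
Optimized: z = 16


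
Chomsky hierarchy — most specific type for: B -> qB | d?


Right-linear: every RHS is a terminal or a terminal followed by one nonterminal
Classification: Type 3 (Regular)


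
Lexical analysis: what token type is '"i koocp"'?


Pattern: double-quoted sequence
Type: STRING_LITERAL


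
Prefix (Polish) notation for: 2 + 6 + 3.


left-to-right (same/higher precedence on left): tree is (+ (+ 2 6) 3)
Prefix: + + 2 6 3


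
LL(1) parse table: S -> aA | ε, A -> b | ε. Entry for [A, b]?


For [A, b]: 'b' ∈ FIRST(b)
Entry: A -> b


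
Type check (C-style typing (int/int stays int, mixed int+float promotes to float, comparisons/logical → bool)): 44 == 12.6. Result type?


Operand types: int == float
Rule: comparison yields bool
Result type: bool


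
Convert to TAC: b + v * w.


Break into single-operator statements:
t1 = v * w
t2 = b + t1


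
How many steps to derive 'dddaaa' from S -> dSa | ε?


Derivation: S => dSa => ddSaa => dddSaaa => dddaaa
Steps: 4


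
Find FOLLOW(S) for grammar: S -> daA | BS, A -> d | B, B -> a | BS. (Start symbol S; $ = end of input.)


$ ∈ FOLLOW(S). For each A -> αBβ: add FIRST(β)\{ε} to FOLLOW(B); if β nullable, add FOLLOW(A).
FOLLOW(S) = {$, a, d}


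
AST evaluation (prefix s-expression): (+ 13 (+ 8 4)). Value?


Evaluate inner: (+ 8 4) = 12
Evaluate root: (+ 13 12) = 25
Result: 25


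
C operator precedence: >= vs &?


'>=' is relational (level 7); '&' is bitwise AND (level 5)
Higher level binds tighter
'>=' has higher precedence than '&'


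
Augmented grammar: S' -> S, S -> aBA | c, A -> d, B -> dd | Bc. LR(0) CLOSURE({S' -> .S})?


Start: S' -> .S
For each item with dot before a nonterminal B, add B -> .γ for every B-production
Closure: [S' -> .S, S -> .aBA, S -> .c]


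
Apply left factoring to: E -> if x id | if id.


Common prefix: 'if'
Factored: E -> if E', E' -> x id | id


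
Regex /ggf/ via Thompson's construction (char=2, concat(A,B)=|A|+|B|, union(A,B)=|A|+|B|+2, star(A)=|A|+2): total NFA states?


Syntax tree has 3 char leaf(s), 0 union(s), 0 star(s)
chars contribute 3×2 = 6; each union adds +2; each star adds +2
Total: 6 + 0 + 0 = 6 states


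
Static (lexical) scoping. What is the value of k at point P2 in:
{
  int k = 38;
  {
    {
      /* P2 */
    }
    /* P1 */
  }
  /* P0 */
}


P2's block does not declare k; resolves to the enclosing declaration at depth 0
k = 38


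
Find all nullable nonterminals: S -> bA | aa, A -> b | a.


A nonterminal is nullable iff some alternative derives ε (directly, or every symbol in it is nullable)
Nullable: {}


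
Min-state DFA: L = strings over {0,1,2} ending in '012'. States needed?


Track the longest suffix of input matching a prefix of '012': 4 classes (prefixes of length 0..3)
Minimal DFA: 4 states


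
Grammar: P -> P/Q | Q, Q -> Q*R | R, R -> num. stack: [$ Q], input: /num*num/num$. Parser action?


lookahead ∉ {*} so Q won't extend; reduce P -> Q
Action: reduce (P -> Q)


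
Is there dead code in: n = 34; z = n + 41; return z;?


n is read by z's definition; z is returned
No dead code


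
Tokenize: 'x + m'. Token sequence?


Scan left to right, longest-match per lexeme
Tokens: ID(x), OP(+), ID(m)


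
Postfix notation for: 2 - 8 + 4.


Left to right (same or higher precedence on left)
Postfix: 2 8 - 4 +


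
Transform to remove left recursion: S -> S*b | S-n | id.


Left-recursive alternatives: S*b, S-n; non-recursive: id
Introduce S': S -> idS', S' -> *bS' | -nS' | ε


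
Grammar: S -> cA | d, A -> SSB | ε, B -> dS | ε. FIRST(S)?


Per alternative of S: FIRST(cA) = {c}; FIRST(d) = {d}
FIRST(S) = {c, d}


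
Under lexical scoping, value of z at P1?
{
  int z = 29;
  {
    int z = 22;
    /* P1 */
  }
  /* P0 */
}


z declared in the same block as P1
z = 22


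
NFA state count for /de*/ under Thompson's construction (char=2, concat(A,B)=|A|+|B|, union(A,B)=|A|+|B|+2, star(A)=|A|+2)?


Syntax tree has 2 char leaf(s), 0 union(s), 1 star(s)
chars contribute 2×2 = 4; each union adds +2; each star adds +2
Total: 4 + 0 + 2 = 6 states


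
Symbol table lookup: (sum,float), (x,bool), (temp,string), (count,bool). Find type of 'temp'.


Lookup 'temp' → type string


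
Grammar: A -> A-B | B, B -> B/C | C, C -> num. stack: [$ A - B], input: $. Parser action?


handle 'A-B' on top; lookahead ∈ FOLLOW(A) = {-, $}
Action: reduce (A -> A-B)


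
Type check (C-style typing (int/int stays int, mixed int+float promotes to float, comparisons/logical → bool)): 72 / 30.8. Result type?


Operand types: int / float
Rule: mixed int/float promotes to float; int/int stays int
Result type: float


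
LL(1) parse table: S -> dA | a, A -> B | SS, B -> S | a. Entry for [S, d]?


For [S, d]: 'd' ∈ FIRST(dA)
Entry: S -> dA


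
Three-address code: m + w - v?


Break into single-operator statements:
t1 = m + w
t2 = t1 - v


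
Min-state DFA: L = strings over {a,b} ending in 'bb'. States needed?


Track the longest suffix of input matching a prefix of 'bb': 3 classes (prefixes of length 0..2)
Minimal DFA: 3 states


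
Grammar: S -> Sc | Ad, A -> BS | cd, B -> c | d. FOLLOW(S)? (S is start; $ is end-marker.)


$ ∈ FOLLOW(S). For each A -> αBβ: add FIRST(β)\{ε} to FOLLOW(B); if β nullable, add FOLLOW(A).
FOLLOW(S) = {$, c, d}


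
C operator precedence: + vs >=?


'+' is additive (level 9); '>=' is relational (level 7)
Higher level binds tighter
'+' has higher precedence than '>='


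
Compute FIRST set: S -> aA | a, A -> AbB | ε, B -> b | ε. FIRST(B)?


Per alternative of B: FIRST(b) = {b}; FIRST(ε) = {ε}
FIRST(B) = {b, ε}


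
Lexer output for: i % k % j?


Scan left to right, longest-match per lexeme
Tokens: ID(i), OP(%), ID(k), OP(%), ID(j)


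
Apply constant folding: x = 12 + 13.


12 + 13 = 25 at compile time
Optimized: x = 25


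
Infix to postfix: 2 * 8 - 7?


Left to right (same or higher precedence on left)
Postfix: 2 8 * 7 -


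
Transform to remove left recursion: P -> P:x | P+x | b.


Left-recursive alternatives: P:x, P+x; non-recursive: b
Introduce P': P -> bP', P' -> :xP' | +xP' | ε


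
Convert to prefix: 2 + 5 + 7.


left-to-right (same/higher precedence on left): tree is (+ (+ 2 5) 7)
Prefix: + + 2 5 7


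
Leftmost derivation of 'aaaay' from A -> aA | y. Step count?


Derivation: A => aA => aaA => aaaA => aaaaA => aaaay
Steps: 5


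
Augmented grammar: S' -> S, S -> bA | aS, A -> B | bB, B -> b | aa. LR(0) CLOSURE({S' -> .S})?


Start: S' -> .S
For each item with dot before a nonterminal B, add B -> .γ for every B-production
Closure: [S' -> .S, S -> .bA, S -> .aS]


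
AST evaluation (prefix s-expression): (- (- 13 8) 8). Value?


Evaluate inner: (- 13 8) = 5
Evaluate root: (- 5 8) = -3
Result: -3


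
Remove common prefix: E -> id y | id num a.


Common prefix: 'id'
Factored: E -> id E', E' -> y | num a


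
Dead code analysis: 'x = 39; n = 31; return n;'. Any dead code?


x is assigned but never read
Dead: 'x = 39'


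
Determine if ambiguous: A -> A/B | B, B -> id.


precedence layered via separate nonterminal B: deterministic
Unambiguous


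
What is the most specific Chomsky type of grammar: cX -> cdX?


LHS has context (more than one symbol) and |LHS| ≤ |RHS|
Classification: Type 1 (Context-Sensitive)


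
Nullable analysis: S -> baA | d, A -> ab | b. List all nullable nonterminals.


A nonterminal is nullable iff some alternative derives ε (directly, or every symbol in it is nullable)
Nullable: {}


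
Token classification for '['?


Pattern: delimiter/punctuation
Type: PUNCTUATION


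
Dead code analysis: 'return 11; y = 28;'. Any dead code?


statement follows a return and is unreachable
Dead: 'y = 28'


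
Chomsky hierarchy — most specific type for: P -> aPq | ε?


Single nonterminal LHS, but a^n q^n is not regular
Classification: Type 2 (Context-Free)


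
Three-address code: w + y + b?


Break into single-operator statements:
t1 = w + y
t2 = t1 + b


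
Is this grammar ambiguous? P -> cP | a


right-linear, alternatives start with distinct terminals 'c' vs 'a': unique leftmost derivation
Unambiguous


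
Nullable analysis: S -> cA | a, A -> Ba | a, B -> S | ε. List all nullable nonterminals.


A nonterminal is nullable iff some alternative derives ε (directly, or every symbol in it is nullable)
Nullable: {B}


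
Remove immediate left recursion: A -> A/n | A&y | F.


Left-recursive alternatives: A/n, A&y; non-recursive: F
Introduce A': A -> FA', A' -> /nA' | &yA' | ε


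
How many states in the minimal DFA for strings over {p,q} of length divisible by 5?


Track length mod 5: states 0..4, accept at 0
Minimal DFA: 5 states


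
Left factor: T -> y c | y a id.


Common prefix: 'y'
Factored: T -> y T', T' -> c | a id


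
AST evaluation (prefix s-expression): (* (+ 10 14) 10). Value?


Evaluate inner: (+ 10 14) = 24
Evaluate root: (* 24 10) = 240
Result: 240


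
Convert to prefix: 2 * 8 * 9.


left-to-right (same/higher precedence on left): tree is (* (* 2 8) 9)
Prefix: * * 2 8 9


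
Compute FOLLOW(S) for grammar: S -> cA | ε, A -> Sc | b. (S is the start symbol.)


$ ∈ FOLLOW(S). For each A -> αBβ: add FIRST(β)\{ε} to FOLLOW(B); if β nullable, add FOLLOW(A).
FOLLOW(S) = {$, c}


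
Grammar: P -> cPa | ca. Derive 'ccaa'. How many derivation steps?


Derivation: P => cPa => ccaa
Steps: 2


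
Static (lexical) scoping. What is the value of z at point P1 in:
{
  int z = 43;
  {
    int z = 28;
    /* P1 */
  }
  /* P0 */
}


z declared in the same block as P1
z = 28


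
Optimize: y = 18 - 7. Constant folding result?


18 - 7 = 11 at compile time
Optimized: y = 11


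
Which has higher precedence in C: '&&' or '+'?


'+' is additive (level 9); '&&' is logical AND (level 2)
Higher level binds tighter
'+' has higher precedence than '&&'


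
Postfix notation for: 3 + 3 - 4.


Left to right (same or higher precedence on left)
Postfix: 3 3 + 4 -


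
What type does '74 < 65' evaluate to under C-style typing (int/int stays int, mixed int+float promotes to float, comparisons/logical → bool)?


Operand types: int < int
Rule: comparison yields bool
Result type: bool


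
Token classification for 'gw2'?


Pattern: letter/underscore followed by alphanumerics, not a keyword
Type: IDENTIFIER


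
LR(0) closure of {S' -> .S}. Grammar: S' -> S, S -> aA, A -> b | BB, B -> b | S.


Start: S' -> .S
For each item with dot before a nonterminal B, add B -> .γ for every B-production
Closure: [S' -> .S, S -> .aA]


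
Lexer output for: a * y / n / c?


Scan left to right, longest-match per lexeme
Tokens: ID(a), OP(*), ID(y), OP(/), ID(n), OP(/), ID(c)


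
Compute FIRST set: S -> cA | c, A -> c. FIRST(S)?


Per alternative of S: FIRST(cA) = {c}; FIRST(c) = {c}
FIRST(S) = {c}


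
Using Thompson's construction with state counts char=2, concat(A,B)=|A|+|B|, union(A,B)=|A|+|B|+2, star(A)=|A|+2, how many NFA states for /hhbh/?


Syntax tree has 4 char leaf(s), 0 union(s), 0 star(s)
chars contribute 4×2 = 8; each union adds +2; each star adds +2
Total: 8 + 0 + 0 = 8 states


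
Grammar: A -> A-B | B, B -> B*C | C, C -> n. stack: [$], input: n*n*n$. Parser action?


no handle on stack; shift 'n'
Action: shift


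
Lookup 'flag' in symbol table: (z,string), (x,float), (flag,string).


Lookup 'flag' → type string


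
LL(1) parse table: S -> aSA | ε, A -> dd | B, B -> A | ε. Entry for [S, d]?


For [S, d]: ε is nullable and 'd' ∈ FOLLOW(S)
Entry: S -> ε


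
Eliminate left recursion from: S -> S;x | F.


Left-recursive alternatives: S;x; non-recursive: F
Introduce S': S -> FS', S' -> ;xS' | ε


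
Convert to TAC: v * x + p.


Break into single-operator statements:
t1 = v * x
t2 = t1 + p


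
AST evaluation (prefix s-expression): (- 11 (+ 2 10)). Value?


Evaluate inner: (+ 2 10) = 12
Evaluate root: (- 11 12) = -1
Result: -1


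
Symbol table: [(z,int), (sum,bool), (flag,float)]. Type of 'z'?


Lookup 'z' → type int


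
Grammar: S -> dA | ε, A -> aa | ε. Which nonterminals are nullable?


A nonterminal is nullable iff some alternative derives ε (directly, or every symbol in it is nullable)
Nullable: {A, S}


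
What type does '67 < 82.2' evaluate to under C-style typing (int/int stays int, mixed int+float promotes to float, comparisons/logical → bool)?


Operand types: int < float
Rule: comparison yields bool
Result type: bool


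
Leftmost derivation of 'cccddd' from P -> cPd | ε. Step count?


Derivation: P => cPd => ccPdd => cccPddd => cccddd
Steps: 4


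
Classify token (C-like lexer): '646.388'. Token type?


Pattern: digits with a decimal point
Type: FLOAT_LITERAL


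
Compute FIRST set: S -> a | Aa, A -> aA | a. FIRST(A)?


Per alternative of A: FIRST(aA) = {a}; FIRST(a) = {a}
FIRST(A) = {a}


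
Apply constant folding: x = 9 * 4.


9 * 4 = 36 at compile time
Optimized: x = 36


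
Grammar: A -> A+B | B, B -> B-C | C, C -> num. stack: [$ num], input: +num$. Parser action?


'num' on top is the handle for C -> num
Action: reduce (C -> num)


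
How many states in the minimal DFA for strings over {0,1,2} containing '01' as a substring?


KMP-style automaton: 2 progress states + 1 absorbing accept = 3
Minimal DFA: 3 states


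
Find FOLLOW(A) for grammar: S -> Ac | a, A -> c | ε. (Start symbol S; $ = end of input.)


$ ∈ FOLLOW(S). For each A -> αBβ: add FIRST(β)\{ε} to FOLLOW(B); if β nullable, add FOLLOW(A).
FOLLOW(A) = {c}


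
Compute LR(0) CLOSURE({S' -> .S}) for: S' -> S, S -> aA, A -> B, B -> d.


Start: S' -> .S
For each item with dot before a nonterminal B, add B -> .γ for every B-production
Closure: [S' -> .S, S -> .aA]


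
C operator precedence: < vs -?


'-' is additive (level 9); '<' is relational (level 7)
Higher level binds tighter
'-' has higher precedence than '<'


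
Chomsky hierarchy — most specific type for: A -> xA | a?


Right-linear: every RHS is a terminal or a terminal followed by one nonterminal
Classification: Type 3 (Regular)


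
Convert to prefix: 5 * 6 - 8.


left-to-right (same/higher precedence on left): tree is (- (* 5 6) 8)
Prefix: - * 5 6 8


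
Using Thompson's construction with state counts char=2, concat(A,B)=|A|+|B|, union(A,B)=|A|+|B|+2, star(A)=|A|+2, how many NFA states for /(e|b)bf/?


Syntax tree has 4 char leaf(s), 1 union(s), 0 star(s)
chars contribute 4×2 = 8; each union adds +2; each star adds +2
Total: 8 + 2 + 0 = 10 states


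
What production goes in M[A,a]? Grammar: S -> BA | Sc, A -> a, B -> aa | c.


For [A, a]: 'a' ∈ FIRST(a)
Entry: A -> a


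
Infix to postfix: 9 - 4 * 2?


* has higher precedence, evaluate 4*2 first
Postfix: 9 4 2 * -


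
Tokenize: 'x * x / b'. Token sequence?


Scan left to right, longest-match per lexeme
Tokens: ID(x), OP(*), ID(x), OP(/), ID(b)


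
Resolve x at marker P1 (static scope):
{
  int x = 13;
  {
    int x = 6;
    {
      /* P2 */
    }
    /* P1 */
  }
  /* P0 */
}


x declared in the same block as P1
x = 6


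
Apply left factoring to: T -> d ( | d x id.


Common prefix: 'd'
Factored: T -> d T', T' -> ( | x id


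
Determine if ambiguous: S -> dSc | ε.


balanced d^n…c^n: each string has a unique parse
Unambiguous


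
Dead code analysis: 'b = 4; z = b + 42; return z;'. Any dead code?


b is read by z's definition; z is returned
No dead code


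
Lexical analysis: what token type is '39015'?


Pattern: digits only
Type: INTEGER_LITERAL


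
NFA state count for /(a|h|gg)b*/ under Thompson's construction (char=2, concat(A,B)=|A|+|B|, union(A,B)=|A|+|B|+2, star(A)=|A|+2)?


Syntax tree has 5 char leaf(s), 2 union(s), 1 star(s)
chars contribute 5×2 = 10; each union adds +2; each star adds +2
Total: 10 + 4 + 2 = 16 states


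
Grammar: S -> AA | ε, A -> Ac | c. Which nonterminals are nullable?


A nonterminal is nullable iff some alternative derives ε (directly, or every symbol in it is nullable)
Nullable: {S}


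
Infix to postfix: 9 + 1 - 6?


Left to right (same or higher precedence on left)
Postfix: 9 1 + 6 -


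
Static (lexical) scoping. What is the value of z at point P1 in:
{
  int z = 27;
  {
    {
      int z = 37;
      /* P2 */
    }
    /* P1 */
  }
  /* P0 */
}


P1's block does not declare z; resolves to the enclosing declaration at depth 0
z = 27


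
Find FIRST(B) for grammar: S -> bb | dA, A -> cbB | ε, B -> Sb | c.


Per alternative of B: FIRST(Sb) = {b, d}; FIRST(c) = {c}
FIRST(B) = {b, c, d}


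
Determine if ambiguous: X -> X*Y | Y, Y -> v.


precedence layered via separate nonterminal Y: deterministic
Unambiguous


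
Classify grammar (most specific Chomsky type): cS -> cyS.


LHS has context (more than one symbol) and |LHS| ≤ |RHS|
Classification: Type 1 (Context-Sensitive)


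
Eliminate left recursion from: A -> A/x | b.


Left-recursive alternatives: A/x; non-recursive: b
Introduce A': A -> bA', A' -> /xA' | ε


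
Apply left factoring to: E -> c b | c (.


Common prefix: 'c'
Factored: E -> c E', E' -> b | (


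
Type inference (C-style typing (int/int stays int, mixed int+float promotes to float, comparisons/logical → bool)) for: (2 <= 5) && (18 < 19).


Operand types: bool && bool
Rule: logical operators take bool operands and yield bool
Result type: bool


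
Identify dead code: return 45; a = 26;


statement follows a return and is unreachable
Dead: 'a = 26'


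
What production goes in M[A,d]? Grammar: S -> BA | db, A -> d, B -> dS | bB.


For [A, d]: 'd' ∈ FIRST(d)
Entry: A -> d


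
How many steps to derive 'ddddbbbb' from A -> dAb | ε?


Derivation: A => dAb => ddAbb => dddAbbb => ddddAbbbb => ddddbbbb
Steps: 5


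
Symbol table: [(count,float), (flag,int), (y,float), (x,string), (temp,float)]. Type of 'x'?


Lookup 'x' → type string


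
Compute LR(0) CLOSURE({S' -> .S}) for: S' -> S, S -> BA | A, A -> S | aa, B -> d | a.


Start: S' -> .S
For each item with dot before a nonterminal B, add B -> .γ for every B-production
Closure: [S' -> .S, S -> .BA, S -> .A, B -> .d, B -> .a, A -> .S, A -> .aa]


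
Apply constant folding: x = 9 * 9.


9 * 9 = 81 at compile time
Optimized: x = 81


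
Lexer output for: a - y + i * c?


Scan left to right, longest-match per lexeme
Tokens: ID(a), OP(-), ID(y), OP(+), ID(i), OP(*), ID(c)


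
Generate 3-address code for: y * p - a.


Break into single-operator statements:
t1 = y * p
t2 = t1 - a


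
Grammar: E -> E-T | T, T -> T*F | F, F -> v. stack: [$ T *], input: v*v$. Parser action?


no handle; shift 'v'
Action: shift


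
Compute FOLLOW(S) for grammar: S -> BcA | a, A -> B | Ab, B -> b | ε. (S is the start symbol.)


$ ∈ FOLLOW(S). For each A -> αBβ: add FIRST(β)\{ε} to FOLLOW(B); if β nullable, add FOLLOW(A).
FOLLOW(S) = {$}


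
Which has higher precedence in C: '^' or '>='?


'>=' is relational (level 7); '^' is bitwise XOR (level 4)
Higher level binds tighter
'>=' has higher precedence than '^'


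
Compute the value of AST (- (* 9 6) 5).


Evaluate inner: (* 9 6) = 54
Evaluate root: (- 54 5) = 49
Result: 49


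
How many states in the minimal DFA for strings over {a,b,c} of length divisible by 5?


Track length mod 5: states 0..4, accept at 0
Minimal DFA: 5 states


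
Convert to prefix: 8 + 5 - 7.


left-to-right (same/higher precedence on left): tree is (- (+ 8 5) 7)
Prefix: - + 8 5 7


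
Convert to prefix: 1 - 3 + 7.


left-to-right (same/higher precedence on left): tree is (+ (- 1 3) 7)
Prefix: + - 1 3 7


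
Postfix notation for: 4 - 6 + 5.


Left to right (same or higher precedence on left)
Postfix: 4 6 - 5 +


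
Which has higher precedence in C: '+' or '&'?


'+' is additive (level 9); '&' is bitwise AND (level 5)
Higher level binds tighter
'+' has higher precedence than '&'


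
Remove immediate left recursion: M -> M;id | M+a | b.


Left-recursive alternatives: M;id, M+a; non-recursive: b
Introduce M': M -> bM', M' -> ;idM' | +aM' | ε


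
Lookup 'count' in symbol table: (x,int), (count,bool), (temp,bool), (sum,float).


Lookup 'count' → type bool


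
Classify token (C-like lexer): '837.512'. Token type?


Pattern: digits with a decimal point
Type: FLOAT_LITERAL


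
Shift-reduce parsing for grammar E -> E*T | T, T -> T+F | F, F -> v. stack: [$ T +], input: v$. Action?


no handle; shift 'v'
Action: shift


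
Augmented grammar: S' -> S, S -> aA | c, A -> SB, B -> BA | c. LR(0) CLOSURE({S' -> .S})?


Start: S' -> .S
For each item with dot before a nonterminal B, add B -> .γ for every B-production
Closure: [S' -> .S, S -> .aA, S -> .c]


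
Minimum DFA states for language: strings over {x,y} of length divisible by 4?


Track length mod 4: states 0..3, accept at 0
Minimal DFA: 4 states


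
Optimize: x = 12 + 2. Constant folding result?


12 + 2 = 14 at compile time
Optimized: x = 14


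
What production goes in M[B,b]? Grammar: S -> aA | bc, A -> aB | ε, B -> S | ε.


For [B, b]: 'b' ∈ FIRST(S)
Entry: B -> S


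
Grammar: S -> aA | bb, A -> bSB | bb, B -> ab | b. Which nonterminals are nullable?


A nonterminal is nullable iff some alternative derives ε (directly, or every symbol in it is nullable)
Nullable: {}


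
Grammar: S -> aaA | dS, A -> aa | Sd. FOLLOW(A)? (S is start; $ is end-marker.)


$ ∈ FOLLOW(S). For each A -> αBβ: add FIRST(β)\{ε} to FOLLOW(B); if β nullable, add FOLLOW(A).
FOLLOW(A) = {$, d}


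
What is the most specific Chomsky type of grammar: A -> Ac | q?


Left-linear: every RHS is a terminal or one nonterminal followed by a terminal
Classification: Type 3 (Regular)


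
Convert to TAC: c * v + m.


Break into single-operator statements:
t1 = c * v
t2 = t1 + m


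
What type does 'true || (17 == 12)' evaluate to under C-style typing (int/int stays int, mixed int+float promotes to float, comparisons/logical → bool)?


Operand types: bool || bool
Rule: logical operators take bool operands and yield bool
Result type: bool


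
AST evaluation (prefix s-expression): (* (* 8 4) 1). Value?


Evaluate inner: (* 8 4) = 32
Evaluate root: (* 32 1) = 32
Result: 32


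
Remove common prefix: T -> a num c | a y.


Common prefix: 'a'
Factored: T -> a T', T' -> num c | y


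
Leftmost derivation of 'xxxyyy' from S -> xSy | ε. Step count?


Derivation: S => xSy => xxSyy => xxxSyyy => xxxyyy
Steps: 4


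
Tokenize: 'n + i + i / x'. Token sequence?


Scan left to right, longest-match per lexeme
Tokens: ID(n), OP(+), ID(i), OP(+), ID(i), OP(/), ID(x)


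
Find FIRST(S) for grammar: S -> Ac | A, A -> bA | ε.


Per alternative of S: FIRST(Ac) = {b, c}; FIRST(A) = {b, ε}
FIRST(S) = {b, c, ε}


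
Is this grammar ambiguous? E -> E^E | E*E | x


'x^x*x' has two parse trees (no precedence encoded between ^ and *)
Ambiguous


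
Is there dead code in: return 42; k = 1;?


statement follows a return and is unreachable
Dead: 'k = 1'


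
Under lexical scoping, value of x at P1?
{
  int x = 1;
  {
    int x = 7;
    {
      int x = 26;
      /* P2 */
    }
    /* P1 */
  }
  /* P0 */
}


x declared in the same block as P1
x = 7


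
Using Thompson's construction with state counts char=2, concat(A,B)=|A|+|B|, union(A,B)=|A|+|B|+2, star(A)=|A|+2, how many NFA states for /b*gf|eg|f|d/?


Syntax tree has 7 char leaf(s), 3 union(s), 1 star(s)
chars contribute 7×2 = 14; each union adds +2; each star adds +2
Total: 14 + 6 + 2 = 22 states


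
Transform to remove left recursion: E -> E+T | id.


Left-recursive alternatives: E+T; non-recursive: id
Introduce E': E -> idE', E' -> +TE' | ε


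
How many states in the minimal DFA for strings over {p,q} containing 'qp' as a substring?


KMP-style automaton: 2 progress states + 1 absorbing accept = 3
Minimal DFA: 3 states


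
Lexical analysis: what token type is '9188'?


Pattern: digits only
Type: INTEGER_LITERAL


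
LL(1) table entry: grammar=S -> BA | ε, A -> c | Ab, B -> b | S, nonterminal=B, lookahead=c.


For [B, c]: 'c' ∈ FIRST(S)
Entry: B -> S


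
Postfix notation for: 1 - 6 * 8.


* has higher precedence, evaluate 6*8 first
Postfix: 1 6 8 * -


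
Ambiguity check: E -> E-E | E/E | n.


'n-n/n' has two parse trees (no precedence encoded between - and /)
Ambiguous


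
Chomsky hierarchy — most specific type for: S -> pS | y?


Right-linear: every RHS is a terminal or a terminal followed by one nonterminal
Classification: Type 3 (Regular)


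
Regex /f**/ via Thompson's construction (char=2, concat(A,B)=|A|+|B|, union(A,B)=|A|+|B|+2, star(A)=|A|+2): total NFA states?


Syntax tree has 1 char leaf(s), 0 union(s), 2 star(s)
chars contribute 1×2 = 2; each union adds +2; each star adds +2
Total: 2 + 0 + 4 = 6 states


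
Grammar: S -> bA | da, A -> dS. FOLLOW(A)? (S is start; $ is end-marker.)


$ ∈ FOLLOW(S). For each A -> αBβ: add FIRST(β)\{ε} to FOLLOW(B); if β nullable, add FOLLOW(A).
FOLLOW(A) = {$}


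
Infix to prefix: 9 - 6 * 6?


'*' binds tighter: tree is (- 9 (* 6 6))
Prefix: - 9 * 6 6


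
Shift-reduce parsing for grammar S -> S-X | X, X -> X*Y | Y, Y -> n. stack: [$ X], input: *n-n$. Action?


shift '*' to continue X -> X*Y
Action: shift


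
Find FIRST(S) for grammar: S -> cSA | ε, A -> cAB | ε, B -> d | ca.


Per alternative of S: FIRST(cSA) = {c}; FIRST(ε) = {ε}
FIRST(S) = {c, ε}


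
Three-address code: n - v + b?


Break into single-operator statements:
t1 = n - v
t2 = t1 + b


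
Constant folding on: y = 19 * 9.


19 * 9 = 171 at compile time
Optimized: y = 171


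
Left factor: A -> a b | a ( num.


Common prefix: 'a'
Factored: A -> a A', A' -> b | ( num


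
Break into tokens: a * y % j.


Scan left to right, longest-match per lexeme
Tokens: ID(a), OP(*), ID(y), OP(%), ID(j)


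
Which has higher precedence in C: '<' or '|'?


'<' is relational (level 7); '|' is bitwise OR (level 3)
Higher level binds tighter
'<' has higher precedence than '|'


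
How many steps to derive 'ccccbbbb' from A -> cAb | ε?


Derivation: A => cAb => ccAbb => cccAbbb => ccccAbbbb => ccccbbbb
Steps: 5


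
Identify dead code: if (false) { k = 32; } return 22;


condition is constant false, so the whole block is unreachable
Dead: 'if (false) { k = 32; }'
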